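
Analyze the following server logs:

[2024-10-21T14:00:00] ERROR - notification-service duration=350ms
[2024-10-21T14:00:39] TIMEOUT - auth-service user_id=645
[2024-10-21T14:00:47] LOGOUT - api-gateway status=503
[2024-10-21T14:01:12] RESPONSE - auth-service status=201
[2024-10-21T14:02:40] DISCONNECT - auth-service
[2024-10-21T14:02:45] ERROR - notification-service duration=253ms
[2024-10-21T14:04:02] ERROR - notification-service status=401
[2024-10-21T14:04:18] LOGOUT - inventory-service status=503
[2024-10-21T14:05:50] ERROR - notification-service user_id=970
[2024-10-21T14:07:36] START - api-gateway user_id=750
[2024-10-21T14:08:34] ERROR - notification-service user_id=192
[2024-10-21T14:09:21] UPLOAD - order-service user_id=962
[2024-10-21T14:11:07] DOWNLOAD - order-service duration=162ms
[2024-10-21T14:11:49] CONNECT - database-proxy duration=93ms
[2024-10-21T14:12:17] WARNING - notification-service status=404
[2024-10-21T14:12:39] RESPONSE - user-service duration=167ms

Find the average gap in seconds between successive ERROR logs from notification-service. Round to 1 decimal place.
128.5

To calculate average interval:

1. Find all ERROR events for notification-service in order
2. Calculate time gaps between consecutive events
3. Compute mean of gaps: 514 / 4 = 128.5 seconds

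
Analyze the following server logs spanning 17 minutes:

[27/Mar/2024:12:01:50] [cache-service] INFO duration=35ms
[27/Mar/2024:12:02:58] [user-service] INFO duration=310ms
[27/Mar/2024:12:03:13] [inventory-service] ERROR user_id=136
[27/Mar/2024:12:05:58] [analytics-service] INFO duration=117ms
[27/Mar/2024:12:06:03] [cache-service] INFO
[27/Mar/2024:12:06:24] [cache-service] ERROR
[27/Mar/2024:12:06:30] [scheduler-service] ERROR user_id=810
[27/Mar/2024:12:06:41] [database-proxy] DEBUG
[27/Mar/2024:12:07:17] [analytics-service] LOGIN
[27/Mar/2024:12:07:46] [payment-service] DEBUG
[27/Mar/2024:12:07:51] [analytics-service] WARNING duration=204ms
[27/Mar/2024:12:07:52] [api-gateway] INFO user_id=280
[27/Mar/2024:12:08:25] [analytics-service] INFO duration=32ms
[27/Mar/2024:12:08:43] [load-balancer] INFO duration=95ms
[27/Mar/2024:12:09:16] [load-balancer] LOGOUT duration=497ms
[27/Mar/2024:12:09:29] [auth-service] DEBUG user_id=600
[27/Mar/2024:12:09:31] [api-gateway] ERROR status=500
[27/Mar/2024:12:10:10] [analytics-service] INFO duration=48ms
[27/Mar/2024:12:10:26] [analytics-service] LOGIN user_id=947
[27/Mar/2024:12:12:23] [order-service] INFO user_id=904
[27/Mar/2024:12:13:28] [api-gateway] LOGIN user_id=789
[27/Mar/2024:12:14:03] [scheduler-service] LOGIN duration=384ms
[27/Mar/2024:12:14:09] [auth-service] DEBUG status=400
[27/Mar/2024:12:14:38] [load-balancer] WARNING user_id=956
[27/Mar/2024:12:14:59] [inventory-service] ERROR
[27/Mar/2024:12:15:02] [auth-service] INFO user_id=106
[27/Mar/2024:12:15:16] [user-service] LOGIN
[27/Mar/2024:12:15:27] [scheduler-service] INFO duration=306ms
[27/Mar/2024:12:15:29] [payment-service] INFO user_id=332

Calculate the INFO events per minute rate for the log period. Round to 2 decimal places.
0.71

To calculate the rate:

1. Count total INFO events: 12
2. Total time period: 17 minutes
3. Rate = 12 / 17 = 0.71 events per minute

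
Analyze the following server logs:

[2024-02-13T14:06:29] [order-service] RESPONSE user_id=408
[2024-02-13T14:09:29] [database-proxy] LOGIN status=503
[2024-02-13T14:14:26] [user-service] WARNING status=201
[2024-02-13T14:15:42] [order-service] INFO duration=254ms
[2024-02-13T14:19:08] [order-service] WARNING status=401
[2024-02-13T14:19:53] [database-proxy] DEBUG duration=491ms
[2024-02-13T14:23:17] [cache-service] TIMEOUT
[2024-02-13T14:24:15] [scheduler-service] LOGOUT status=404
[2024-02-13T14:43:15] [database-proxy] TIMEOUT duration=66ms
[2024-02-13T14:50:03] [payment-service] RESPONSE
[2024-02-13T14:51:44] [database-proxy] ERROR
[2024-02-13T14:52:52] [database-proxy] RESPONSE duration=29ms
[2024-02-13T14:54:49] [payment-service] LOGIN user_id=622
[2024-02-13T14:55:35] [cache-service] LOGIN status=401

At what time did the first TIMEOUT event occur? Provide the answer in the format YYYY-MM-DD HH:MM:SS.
2024-02-13 14:23:17

To find the first event:

1. Filter for all TIMEOUT events
2. Sort by timestamp
3. Select the first one
4. Timestamp: 2024-02-13 14:23:17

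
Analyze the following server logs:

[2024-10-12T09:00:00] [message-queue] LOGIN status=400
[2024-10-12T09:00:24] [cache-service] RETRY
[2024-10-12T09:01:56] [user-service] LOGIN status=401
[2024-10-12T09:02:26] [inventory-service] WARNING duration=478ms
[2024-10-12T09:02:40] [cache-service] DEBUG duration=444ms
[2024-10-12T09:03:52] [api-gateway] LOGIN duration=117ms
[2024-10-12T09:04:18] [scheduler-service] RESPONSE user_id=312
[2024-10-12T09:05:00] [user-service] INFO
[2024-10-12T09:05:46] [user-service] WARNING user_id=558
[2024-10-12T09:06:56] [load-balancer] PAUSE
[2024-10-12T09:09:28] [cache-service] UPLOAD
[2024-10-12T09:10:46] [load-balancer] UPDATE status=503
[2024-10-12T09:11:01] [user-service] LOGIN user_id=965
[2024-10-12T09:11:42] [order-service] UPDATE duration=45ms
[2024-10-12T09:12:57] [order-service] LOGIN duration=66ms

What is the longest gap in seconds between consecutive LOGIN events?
429

To find the longest gap:

1. Extract all LOGIN events in chronological order
2. Calculate time differences between consecutive events
3. Find the maximum difference
4. Longest gap: 429 seconds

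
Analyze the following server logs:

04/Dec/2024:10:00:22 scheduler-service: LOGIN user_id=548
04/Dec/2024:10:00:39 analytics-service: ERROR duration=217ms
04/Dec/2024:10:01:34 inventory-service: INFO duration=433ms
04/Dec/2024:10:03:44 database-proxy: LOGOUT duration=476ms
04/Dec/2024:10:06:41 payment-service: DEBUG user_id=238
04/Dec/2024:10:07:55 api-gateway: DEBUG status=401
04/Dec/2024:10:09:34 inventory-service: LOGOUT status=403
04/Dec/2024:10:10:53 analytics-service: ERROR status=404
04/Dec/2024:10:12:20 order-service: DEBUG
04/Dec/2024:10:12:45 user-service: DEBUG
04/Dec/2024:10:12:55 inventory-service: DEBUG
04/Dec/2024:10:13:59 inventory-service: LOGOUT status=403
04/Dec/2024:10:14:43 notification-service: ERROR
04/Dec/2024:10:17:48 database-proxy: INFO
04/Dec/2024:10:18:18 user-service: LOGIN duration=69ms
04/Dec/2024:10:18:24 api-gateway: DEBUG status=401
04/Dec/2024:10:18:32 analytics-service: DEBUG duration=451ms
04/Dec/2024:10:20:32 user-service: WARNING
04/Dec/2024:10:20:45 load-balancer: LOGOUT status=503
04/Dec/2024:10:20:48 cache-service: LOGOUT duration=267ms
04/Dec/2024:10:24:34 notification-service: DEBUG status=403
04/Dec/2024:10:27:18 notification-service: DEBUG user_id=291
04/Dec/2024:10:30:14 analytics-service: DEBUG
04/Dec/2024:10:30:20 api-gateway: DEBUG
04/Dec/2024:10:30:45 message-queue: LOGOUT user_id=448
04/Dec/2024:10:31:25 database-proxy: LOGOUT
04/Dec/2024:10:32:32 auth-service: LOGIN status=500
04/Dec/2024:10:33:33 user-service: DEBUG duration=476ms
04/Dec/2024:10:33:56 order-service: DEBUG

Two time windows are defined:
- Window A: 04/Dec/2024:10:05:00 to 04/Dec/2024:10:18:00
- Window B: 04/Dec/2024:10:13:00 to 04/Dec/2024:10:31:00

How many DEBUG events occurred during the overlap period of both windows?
0

To find overlap events:

1. Window A: 04/Dec/2024:10:05:00 to 04/Dec/2024:10:18:00
2. Window B: 04/Dec/2024:10:13:00 to 04/Dec/2024:10:31:00
3. Overlap period: 04/Dec/2024:10:13:00 to 04/Dec/2024:10:18:00
4. Count DEBUG events in overlap: 0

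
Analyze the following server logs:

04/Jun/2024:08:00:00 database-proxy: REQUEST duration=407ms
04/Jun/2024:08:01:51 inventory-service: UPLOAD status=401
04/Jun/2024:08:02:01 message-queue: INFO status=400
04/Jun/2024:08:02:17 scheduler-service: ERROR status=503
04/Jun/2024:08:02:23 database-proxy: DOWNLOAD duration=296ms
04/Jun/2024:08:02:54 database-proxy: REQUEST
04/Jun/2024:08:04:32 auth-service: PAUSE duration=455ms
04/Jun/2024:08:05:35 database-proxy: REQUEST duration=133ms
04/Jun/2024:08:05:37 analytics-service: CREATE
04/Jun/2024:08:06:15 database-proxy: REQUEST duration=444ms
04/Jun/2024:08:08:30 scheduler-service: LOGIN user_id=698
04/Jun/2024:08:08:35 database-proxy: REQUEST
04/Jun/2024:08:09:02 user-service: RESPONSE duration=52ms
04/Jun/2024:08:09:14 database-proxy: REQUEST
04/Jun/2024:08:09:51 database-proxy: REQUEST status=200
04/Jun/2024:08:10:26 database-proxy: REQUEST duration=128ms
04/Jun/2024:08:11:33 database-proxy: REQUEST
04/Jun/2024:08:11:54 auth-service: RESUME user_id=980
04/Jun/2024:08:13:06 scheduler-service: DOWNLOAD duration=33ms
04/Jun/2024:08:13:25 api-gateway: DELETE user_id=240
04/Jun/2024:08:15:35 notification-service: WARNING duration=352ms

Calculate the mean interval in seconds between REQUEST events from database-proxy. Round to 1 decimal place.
86.6

To calculate average interval:

1. Find all REQUEST events for database-proxy in order
2. Calculate time gaps between consecutive events
3. Compute mean of gaps: 693 / 8 = 86.6 seconds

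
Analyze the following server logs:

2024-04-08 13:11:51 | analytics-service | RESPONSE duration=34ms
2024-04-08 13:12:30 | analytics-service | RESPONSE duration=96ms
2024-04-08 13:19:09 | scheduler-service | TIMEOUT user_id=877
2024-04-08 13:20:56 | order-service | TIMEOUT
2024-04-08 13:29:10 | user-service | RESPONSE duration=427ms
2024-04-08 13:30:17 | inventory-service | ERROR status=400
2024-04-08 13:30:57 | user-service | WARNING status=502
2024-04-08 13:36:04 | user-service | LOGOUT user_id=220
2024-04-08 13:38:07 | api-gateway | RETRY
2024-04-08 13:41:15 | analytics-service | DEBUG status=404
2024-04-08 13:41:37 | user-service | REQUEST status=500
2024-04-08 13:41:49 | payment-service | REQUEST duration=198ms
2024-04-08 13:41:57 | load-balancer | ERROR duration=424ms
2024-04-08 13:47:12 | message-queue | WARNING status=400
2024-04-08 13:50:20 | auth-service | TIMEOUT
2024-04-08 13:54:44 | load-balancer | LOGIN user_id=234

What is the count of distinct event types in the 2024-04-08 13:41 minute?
3

To count unique event types:

1. Filter events in the minute starting at 2024-04-08 13:41
2. Extract event types from matching entries
3. Count unique types: 3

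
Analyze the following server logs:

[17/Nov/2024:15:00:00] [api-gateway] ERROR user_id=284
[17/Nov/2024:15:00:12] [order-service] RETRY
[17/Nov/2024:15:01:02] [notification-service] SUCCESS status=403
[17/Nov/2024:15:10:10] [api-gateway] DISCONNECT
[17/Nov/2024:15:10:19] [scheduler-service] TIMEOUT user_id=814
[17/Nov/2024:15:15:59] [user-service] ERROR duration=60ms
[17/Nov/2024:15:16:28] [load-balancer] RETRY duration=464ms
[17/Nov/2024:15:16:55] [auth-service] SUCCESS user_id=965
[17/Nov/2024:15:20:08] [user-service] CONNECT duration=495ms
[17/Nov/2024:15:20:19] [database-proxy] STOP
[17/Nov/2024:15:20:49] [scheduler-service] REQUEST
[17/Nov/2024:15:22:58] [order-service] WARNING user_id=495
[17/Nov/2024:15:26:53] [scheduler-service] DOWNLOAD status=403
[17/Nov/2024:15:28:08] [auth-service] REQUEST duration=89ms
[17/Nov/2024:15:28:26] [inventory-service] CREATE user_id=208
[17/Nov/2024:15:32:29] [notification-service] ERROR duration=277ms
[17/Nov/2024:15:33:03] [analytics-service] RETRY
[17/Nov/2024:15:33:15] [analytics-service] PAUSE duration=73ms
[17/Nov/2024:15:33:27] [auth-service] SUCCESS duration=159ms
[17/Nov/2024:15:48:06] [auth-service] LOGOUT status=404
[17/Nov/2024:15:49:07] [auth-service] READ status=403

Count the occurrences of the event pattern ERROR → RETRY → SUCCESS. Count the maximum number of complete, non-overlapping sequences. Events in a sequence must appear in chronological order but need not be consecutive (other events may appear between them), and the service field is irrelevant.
3

To count sequences:

1. Look for pattern: ERROR → RETRY → SUCCESS
2. Greedily scan the log in chronological order, matching each sequence element in turn (ignoring service)
3. Each time the full pattern completes, increment the count and restart matching from the next event
4. Complete non-overlapping sequences found: 3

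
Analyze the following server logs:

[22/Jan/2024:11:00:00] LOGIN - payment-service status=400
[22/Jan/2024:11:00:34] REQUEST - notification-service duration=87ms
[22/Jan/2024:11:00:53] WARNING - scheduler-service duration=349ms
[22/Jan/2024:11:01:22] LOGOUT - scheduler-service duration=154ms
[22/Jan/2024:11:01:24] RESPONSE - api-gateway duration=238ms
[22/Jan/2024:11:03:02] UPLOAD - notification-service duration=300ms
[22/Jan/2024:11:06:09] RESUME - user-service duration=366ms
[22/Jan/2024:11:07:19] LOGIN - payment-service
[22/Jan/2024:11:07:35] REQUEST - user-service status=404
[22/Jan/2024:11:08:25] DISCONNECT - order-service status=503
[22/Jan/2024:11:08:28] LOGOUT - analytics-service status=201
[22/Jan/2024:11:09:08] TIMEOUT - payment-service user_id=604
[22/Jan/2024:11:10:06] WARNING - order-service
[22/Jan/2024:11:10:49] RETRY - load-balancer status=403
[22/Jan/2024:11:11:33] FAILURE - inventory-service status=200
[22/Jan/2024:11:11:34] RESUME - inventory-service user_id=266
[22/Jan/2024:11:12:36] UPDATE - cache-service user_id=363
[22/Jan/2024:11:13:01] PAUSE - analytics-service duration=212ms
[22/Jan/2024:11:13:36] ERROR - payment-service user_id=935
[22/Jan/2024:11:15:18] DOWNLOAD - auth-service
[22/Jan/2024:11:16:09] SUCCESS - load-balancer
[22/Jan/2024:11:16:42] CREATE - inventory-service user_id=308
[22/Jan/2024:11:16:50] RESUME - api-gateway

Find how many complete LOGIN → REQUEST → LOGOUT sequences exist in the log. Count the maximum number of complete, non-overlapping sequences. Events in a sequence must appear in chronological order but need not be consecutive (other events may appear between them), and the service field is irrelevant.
2

To count sequences:

1. Look for pattern: LOGIN → REQUEST → LOGOUT
2. Greedily scan the log in chronological order, matching each sequence element in turn (ignoring service)
3. Each time the full pattern completes, increment the count and restart matching from the next event
4. Complete non-overlapping sequences found: 2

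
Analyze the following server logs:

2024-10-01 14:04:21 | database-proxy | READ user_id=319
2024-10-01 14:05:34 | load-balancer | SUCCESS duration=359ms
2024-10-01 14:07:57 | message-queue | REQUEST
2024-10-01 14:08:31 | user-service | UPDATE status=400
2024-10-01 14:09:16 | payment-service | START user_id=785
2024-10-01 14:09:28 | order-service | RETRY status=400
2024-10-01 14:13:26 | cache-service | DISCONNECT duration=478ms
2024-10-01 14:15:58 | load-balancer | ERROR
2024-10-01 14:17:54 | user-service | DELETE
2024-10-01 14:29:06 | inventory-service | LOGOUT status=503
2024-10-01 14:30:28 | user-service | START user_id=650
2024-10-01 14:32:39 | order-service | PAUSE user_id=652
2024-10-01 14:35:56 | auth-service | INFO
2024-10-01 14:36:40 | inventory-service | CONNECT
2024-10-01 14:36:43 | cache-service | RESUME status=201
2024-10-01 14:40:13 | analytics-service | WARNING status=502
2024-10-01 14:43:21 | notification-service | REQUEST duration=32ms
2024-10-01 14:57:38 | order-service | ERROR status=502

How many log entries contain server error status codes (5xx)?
3

To find matching entries:

1. Pattern to match: server error status codes (5xx)
2. Scan each log entry for the pattern
3. Count matches: 3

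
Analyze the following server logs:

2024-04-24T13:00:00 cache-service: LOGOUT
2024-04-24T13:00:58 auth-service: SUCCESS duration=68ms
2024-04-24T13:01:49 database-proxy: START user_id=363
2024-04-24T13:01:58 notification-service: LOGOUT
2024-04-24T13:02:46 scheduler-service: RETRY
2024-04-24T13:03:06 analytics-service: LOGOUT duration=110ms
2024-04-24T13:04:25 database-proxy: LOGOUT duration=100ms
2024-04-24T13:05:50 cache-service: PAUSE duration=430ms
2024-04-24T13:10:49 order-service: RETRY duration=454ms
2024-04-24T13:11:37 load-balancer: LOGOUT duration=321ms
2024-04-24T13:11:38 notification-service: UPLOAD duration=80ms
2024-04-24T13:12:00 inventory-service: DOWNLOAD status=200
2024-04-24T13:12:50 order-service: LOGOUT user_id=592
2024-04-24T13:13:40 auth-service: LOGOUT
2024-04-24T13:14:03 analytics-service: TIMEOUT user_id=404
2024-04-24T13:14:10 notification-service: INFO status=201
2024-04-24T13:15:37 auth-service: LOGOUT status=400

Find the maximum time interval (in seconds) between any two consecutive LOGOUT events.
432

To find the longest gap:

1. Extract all LOGOUT events in chronological order
2. Calculate time differences between consecutive events
3. Find the maximum difference
4. Longest gap: 432 seconds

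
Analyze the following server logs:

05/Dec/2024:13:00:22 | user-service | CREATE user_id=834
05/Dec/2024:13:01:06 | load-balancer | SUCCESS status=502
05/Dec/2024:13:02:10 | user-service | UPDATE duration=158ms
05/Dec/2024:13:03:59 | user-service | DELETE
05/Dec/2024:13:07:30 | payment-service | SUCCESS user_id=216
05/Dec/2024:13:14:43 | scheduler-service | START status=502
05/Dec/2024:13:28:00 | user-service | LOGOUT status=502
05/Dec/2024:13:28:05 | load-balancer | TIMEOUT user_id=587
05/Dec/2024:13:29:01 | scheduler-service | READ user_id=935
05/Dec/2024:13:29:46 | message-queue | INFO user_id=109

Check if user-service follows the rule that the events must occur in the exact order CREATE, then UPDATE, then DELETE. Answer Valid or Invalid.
Valid

To validate ordering:

1. Required order: CREATE → UPDATE → DELETE
2. Rule: the events must occur in the exact order CREATE, then UPDATE, then DELETE
3. Check actual order of events for user-service
4. Result: Valid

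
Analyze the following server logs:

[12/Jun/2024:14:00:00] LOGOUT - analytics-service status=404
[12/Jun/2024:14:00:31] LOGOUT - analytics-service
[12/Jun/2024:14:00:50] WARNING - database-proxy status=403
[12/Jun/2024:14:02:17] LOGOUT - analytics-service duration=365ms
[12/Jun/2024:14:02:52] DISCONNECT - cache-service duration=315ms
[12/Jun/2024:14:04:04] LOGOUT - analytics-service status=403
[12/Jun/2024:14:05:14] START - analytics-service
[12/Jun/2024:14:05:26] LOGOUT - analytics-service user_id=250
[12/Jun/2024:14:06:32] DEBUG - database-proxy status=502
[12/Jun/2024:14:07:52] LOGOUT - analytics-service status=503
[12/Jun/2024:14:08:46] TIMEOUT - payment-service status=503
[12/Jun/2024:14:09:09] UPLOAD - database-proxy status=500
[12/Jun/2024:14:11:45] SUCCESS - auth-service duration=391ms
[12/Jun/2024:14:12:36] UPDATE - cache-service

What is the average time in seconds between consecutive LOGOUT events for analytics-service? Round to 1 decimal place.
94.4

To calculate average interval:

1. Find all LOGOUT events for analytics-service in order
2. Calculate time gaps between consecutive events
3. Compute mean of gaps: 472 / 5 = 94.4 seconds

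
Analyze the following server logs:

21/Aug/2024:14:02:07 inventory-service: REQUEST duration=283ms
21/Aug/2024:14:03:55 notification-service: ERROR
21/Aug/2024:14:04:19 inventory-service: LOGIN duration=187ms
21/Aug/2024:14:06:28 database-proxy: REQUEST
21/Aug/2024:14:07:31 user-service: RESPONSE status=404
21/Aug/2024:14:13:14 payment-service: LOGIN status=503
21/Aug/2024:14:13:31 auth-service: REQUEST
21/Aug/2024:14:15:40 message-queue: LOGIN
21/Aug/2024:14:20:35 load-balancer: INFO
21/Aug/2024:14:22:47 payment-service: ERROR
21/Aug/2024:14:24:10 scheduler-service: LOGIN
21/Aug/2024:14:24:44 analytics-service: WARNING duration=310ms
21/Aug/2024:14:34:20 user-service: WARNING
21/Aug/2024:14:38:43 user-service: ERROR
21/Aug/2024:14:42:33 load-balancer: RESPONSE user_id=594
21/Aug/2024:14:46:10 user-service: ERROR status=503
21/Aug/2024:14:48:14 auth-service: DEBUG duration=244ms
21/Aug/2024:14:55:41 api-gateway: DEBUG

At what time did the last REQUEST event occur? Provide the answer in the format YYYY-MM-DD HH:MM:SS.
2024-08-21 14:13:31

To find the last event:

1. Filter for all REQUEST events
2. Sort by timestamp
3. Select the last one
4. Timestamp: 2024-08-21 14:13:31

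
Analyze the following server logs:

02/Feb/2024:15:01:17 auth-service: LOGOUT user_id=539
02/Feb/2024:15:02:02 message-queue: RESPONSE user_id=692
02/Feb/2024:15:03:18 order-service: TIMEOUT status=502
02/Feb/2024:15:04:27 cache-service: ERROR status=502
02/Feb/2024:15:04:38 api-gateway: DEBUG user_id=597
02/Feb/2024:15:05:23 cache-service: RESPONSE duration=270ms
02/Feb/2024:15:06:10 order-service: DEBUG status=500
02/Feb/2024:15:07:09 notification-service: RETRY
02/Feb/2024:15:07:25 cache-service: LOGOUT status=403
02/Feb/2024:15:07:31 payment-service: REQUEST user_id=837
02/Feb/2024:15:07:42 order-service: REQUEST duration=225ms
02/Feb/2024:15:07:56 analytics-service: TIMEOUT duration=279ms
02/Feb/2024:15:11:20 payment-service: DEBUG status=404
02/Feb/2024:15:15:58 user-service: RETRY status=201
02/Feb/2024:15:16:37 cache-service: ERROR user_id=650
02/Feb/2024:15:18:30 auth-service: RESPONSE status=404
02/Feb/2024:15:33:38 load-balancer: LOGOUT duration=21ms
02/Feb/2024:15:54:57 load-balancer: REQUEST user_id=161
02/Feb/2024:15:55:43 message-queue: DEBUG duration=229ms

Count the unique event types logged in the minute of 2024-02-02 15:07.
4

To count unique event types:

1. Filter events in the minute starting at 2024-02-02 15:07
2. Extract event types from matching entries
3. Count unique types: 4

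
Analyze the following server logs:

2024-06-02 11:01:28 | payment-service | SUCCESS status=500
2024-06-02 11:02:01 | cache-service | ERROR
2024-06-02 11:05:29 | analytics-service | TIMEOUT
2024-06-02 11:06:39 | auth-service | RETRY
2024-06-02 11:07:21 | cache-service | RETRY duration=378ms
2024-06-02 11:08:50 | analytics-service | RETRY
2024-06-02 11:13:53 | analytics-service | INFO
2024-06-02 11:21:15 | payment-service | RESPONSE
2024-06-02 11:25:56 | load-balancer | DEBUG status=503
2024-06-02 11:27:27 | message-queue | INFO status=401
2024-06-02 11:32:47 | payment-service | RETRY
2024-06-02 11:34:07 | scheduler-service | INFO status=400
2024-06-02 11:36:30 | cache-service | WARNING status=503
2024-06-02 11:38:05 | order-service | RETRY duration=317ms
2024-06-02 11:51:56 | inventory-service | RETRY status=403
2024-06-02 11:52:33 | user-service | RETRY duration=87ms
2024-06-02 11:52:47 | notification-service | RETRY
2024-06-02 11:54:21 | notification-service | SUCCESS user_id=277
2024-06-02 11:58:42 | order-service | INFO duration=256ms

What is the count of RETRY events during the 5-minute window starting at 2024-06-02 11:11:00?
0

To count events in the time window:

1. Window boundaries: 2024-06-02 11:11:00 to 2024-06-02 11:16:00
2. Filter for RETRY events within this window
3. Count matching events: 0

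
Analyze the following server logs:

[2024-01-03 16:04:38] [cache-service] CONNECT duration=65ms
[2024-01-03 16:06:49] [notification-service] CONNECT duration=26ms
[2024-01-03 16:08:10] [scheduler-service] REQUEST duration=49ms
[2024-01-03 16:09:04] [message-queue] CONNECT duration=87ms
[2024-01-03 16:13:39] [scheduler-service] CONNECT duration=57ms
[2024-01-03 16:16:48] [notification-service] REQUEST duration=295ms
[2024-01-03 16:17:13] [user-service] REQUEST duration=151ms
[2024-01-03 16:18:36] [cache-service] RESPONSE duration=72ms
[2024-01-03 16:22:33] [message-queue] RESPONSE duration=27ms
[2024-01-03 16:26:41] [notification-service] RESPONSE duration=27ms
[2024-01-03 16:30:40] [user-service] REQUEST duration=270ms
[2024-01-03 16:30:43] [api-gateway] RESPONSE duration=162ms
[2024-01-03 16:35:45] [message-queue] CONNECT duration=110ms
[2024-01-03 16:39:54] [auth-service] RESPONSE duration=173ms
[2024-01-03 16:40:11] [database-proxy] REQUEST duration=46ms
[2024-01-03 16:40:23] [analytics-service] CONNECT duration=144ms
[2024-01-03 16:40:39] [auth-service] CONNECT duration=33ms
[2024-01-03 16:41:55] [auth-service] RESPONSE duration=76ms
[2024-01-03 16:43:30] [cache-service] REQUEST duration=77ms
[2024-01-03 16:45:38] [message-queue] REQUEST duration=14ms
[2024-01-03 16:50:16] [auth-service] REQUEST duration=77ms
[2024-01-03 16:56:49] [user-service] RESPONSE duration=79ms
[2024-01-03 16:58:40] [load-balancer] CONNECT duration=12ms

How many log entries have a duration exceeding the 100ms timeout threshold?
7

To count timeouts:

1. Threshold: 100ms
2. Extract duration from each log entry
3. Count entries where duration > 100
4. Timeout count: 7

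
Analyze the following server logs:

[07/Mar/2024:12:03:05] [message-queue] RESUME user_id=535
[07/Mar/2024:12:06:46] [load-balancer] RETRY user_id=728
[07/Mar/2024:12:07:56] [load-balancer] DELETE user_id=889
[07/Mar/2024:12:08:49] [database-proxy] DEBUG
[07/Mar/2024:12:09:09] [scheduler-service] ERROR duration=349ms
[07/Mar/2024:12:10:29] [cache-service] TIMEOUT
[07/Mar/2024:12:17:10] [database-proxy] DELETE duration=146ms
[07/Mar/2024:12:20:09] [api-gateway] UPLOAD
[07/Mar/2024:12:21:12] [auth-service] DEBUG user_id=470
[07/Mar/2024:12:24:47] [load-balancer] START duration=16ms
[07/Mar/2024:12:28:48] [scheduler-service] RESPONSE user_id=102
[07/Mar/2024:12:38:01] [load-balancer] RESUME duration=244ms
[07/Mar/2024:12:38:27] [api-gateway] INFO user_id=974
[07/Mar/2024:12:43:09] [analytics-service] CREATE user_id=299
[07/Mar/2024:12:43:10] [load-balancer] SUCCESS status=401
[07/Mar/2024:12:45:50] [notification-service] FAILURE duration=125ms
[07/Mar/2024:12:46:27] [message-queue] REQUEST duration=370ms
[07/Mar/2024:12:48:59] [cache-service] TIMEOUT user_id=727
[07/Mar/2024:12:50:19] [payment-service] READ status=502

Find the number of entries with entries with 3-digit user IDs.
8

To find matching entries:

1. Pattern to match: entries with 3-digit user IDs
2. Scan each log entry for the pattern
3. Count matches: 8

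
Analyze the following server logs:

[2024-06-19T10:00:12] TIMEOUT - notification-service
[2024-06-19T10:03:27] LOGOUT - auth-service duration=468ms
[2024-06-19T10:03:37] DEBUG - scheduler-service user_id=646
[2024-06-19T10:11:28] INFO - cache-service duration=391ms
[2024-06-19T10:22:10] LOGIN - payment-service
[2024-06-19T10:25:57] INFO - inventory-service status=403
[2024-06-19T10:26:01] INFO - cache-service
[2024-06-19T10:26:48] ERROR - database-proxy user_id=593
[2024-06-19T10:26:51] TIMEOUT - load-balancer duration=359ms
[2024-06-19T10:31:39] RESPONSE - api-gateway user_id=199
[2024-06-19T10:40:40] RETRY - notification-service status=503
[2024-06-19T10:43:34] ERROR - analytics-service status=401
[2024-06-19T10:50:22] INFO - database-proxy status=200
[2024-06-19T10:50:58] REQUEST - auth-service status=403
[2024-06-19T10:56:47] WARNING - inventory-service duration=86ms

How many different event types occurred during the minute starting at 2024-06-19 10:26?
3

To count unique event types:

1. Filter events in the minute starting at 2024-06-19 10:26
2. Extract event types from matching entries
3. Count unique types: 3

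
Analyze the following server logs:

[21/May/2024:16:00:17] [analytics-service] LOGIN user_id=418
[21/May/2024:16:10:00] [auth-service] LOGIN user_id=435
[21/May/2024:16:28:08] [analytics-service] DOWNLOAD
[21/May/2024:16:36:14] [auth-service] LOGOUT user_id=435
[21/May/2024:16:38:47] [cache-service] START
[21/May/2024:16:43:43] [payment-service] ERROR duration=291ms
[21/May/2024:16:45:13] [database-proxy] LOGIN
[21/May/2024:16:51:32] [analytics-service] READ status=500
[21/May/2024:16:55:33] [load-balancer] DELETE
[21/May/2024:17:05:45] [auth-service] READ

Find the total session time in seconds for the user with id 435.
1574

To calculate session duration:

1. Find LOGIN event for user_id=435: 21/May/2024:16:10:00
2. Find LOGOUT event for user_id=435: 21/May/2024:16:36:14
3. Session duration: 21/May/2024:16:36:14 - 21/May/2024:16:10:00 = 1574 seconds (26 minutes)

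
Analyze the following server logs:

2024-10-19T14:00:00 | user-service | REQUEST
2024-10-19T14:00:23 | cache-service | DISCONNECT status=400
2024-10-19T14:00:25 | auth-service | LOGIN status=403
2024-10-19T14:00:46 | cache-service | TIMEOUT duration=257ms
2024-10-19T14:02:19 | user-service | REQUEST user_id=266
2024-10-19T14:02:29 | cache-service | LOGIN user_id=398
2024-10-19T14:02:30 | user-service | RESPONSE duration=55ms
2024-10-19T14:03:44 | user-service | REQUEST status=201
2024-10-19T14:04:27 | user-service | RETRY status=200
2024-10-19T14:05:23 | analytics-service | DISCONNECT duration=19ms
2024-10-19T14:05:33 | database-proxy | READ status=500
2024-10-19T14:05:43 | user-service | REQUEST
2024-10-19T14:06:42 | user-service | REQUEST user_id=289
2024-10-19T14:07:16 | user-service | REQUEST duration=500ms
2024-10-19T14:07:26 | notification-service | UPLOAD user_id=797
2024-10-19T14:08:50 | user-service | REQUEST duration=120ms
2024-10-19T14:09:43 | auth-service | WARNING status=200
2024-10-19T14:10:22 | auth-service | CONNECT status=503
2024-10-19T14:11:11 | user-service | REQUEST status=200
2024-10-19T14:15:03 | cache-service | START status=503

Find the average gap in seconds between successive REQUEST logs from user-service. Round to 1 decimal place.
95.9

To calculate average interval:

1. Find all REQUEST events for user-service in order
2. Calculate time gaps between consecutive events
3. Compute mean of gaps: 671 / 7 = 95.9 seconds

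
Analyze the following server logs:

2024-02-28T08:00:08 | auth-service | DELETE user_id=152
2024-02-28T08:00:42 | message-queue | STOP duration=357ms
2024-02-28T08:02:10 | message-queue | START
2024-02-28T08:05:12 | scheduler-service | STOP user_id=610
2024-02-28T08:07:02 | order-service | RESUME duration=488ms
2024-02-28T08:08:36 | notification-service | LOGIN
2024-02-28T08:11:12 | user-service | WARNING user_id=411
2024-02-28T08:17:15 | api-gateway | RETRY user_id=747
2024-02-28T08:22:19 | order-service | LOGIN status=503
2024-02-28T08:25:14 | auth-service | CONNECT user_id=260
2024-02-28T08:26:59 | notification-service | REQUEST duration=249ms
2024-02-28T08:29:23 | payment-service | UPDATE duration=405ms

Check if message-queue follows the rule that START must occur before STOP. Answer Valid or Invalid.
Invalid

To validate ordering:

1. Required order: START → STOP
2. Rule: START must occur before STOP
3. Check actual order of events for message-queue
4. Result: Invalid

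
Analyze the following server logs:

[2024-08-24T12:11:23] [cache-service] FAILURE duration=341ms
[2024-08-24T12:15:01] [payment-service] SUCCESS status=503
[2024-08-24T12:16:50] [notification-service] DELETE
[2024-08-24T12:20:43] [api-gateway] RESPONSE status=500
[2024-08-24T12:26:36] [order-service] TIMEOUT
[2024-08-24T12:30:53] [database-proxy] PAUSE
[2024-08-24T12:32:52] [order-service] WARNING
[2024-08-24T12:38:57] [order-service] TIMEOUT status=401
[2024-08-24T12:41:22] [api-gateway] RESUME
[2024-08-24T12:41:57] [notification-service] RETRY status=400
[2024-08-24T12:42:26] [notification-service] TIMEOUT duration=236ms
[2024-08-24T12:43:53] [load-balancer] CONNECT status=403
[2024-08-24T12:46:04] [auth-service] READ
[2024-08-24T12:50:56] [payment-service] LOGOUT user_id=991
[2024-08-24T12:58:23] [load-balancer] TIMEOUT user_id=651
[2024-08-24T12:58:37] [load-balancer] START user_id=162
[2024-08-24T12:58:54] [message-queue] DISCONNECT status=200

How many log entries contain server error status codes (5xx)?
2

To find matching entries:

1. Pattern to match: server error status codes (5xx)
2. Scan each log entry for the pattern
3. Count matches: 2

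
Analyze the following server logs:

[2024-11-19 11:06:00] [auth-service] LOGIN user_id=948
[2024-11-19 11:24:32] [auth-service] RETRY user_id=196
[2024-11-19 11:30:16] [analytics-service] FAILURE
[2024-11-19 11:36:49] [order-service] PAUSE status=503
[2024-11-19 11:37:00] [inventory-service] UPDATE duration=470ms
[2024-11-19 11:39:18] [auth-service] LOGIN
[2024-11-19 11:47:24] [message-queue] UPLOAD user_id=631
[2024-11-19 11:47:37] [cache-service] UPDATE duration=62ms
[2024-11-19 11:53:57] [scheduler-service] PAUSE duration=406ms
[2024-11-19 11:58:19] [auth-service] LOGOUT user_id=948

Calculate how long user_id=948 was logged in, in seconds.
3139

To calculate session duration:

1. Find LOGIN event for user_id=948: 2024-11-19 11:06:00
2. Find LOGOUT event for user_id=948: 2024-11-19 11:58:19
3. Session duration: 2024-11-19 11:58:19 - 2024-11-19 11:06:00 = 3139 seconds (52 minutes)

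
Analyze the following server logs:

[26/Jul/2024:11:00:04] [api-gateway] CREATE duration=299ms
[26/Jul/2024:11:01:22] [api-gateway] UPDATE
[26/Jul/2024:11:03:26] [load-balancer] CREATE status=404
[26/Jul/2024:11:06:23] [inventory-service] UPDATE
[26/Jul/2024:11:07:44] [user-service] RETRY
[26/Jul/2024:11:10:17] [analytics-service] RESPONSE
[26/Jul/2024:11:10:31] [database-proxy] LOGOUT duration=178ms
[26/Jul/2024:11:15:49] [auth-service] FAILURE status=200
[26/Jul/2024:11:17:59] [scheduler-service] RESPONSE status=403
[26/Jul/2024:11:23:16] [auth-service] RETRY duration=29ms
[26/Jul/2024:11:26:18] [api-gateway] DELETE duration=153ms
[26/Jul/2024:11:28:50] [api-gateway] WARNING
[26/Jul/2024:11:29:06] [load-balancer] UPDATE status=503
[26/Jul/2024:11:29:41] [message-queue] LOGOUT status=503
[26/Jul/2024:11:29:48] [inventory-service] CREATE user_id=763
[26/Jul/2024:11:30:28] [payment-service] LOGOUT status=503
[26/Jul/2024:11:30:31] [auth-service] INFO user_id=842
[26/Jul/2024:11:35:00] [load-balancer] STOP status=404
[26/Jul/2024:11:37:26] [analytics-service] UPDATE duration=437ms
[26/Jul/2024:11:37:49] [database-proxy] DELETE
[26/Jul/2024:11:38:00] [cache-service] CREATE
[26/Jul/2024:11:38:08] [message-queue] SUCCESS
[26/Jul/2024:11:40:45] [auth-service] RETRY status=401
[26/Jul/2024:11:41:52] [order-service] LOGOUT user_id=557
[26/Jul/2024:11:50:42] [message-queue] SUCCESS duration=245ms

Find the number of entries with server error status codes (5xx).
3

To find matching entries:

1. Pattern to match: server error status codes (5xx)
2. Scan each log entry for the pattern
3. Count matches: 3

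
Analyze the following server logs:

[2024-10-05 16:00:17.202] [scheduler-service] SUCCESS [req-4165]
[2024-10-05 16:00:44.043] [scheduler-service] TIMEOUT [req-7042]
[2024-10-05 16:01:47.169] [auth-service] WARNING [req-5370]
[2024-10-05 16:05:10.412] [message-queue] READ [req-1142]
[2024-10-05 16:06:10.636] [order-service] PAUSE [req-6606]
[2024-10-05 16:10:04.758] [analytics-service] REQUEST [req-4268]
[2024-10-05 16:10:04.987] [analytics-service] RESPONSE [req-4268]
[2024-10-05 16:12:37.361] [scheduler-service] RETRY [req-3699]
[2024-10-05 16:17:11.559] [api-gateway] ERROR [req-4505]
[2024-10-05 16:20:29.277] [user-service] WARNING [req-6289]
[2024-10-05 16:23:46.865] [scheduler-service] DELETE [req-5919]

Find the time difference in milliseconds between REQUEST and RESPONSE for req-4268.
229

To calculate latency:

1. Find REQUEST with id req-4268: 2024-10-05 16:10:04.758
2. Find RESPONSE with id req-4268: 2024-10-05 16:10:04.987
3. Latency: 2024-10-05 16:10:04.987 - 2024-10-05 16:10:04.758 = 229ms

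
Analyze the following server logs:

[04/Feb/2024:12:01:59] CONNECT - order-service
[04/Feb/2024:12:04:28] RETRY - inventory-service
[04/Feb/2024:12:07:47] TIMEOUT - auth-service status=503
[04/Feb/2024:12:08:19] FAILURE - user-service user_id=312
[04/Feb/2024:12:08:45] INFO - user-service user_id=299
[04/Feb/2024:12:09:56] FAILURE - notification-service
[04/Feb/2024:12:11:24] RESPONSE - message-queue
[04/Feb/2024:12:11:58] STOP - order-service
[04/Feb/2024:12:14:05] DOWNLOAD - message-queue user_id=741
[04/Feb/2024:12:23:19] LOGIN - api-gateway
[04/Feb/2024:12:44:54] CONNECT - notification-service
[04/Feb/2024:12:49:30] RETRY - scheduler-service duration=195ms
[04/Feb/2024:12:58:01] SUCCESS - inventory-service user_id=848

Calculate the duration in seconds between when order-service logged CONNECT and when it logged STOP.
599

To find the time between events:

1. Locate the first CONNECT event for order-service: 04/Feb/2024:12:01:59
2. Locate the first STOP event for order-service: 04/Feb/2024:12:11:58
3. Calculate the difference: 04/Feb/2024:12:11:58 - 04/Feb/2024:12:01:59 = 599 seconds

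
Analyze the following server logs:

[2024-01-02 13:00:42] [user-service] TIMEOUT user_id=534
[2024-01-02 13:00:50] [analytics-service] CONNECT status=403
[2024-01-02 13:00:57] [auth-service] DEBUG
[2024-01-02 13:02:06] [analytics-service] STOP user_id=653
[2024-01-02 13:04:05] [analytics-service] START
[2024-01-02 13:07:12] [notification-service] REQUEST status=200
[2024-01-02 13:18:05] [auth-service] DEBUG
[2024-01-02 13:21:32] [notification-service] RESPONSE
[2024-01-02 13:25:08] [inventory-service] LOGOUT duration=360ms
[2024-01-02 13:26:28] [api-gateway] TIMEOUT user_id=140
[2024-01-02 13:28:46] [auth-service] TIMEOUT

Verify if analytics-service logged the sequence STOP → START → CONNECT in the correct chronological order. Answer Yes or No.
No

To verify sequence order:

1. Find all events in sequence STOP → START → CONNECT for analytics-service
2. Extract their timestamps
3. Check if timestamps are in ascending order
4. Result: No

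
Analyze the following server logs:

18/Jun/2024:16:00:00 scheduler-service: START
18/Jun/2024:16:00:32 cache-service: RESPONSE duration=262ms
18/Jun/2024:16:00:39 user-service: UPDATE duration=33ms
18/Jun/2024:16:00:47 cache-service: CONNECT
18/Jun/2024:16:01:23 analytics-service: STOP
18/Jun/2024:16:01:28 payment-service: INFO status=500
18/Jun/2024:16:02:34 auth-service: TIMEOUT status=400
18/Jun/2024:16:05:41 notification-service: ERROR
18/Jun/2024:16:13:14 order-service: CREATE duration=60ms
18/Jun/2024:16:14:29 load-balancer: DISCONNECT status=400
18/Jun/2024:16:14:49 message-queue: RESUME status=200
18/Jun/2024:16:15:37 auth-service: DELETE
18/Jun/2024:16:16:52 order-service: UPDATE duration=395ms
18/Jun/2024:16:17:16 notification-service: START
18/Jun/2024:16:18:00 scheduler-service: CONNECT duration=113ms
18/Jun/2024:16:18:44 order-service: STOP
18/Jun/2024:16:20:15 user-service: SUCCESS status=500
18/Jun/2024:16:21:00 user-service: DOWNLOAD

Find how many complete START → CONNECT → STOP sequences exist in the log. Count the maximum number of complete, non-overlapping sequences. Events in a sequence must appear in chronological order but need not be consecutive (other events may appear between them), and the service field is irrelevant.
2

To count sequences:

1. Look for pattern: START → CONNECT → STOP
2. Greedily scan the log in chronological order, matching each sequence element in turn (ignoring service)
3. Each time the full pattern completes, increment the count and restart matching from the next event
4. Complete non-overlapping sequences found: 2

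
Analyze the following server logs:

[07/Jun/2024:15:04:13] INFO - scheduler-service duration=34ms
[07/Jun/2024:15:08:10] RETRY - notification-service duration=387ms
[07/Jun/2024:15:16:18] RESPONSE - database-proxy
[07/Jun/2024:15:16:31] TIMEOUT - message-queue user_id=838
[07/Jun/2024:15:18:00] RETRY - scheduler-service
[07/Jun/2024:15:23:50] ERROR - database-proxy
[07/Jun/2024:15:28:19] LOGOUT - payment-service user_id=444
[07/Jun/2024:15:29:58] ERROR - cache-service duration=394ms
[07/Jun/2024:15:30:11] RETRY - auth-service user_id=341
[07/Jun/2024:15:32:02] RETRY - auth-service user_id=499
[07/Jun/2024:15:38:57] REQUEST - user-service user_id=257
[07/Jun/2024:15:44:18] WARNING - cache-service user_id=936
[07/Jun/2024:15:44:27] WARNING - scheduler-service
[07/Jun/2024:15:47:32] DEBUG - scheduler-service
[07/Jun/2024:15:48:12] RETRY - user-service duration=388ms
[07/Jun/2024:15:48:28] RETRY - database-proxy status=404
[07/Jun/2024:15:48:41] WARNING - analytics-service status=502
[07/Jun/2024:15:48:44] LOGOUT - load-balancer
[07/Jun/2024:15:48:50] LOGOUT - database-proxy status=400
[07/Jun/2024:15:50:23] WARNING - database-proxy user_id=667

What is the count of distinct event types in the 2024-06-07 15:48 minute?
3

To count unique event types:

1. Filter events in the minute starting at 2024-06-07 15:48
2. Extract event types from matching entries
3. Count unique types: 3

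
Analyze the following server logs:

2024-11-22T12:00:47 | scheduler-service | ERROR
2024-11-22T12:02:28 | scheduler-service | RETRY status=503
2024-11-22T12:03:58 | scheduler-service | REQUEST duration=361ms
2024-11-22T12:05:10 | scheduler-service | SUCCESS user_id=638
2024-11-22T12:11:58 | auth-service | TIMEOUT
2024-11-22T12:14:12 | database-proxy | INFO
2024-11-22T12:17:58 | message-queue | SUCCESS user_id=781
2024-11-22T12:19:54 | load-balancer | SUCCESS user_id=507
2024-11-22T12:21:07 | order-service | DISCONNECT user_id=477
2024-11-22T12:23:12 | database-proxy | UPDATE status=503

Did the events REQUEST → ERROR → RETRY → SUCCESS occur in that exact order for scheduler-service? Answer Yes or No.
No

To verify sequence order:

1. Find all events in sequence REQUEST → ERROR → RETRY → SUCCESS for scheduler-service
2. Extract their timestamps
3. Check if timestamps are in ascending order
4. Result: No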